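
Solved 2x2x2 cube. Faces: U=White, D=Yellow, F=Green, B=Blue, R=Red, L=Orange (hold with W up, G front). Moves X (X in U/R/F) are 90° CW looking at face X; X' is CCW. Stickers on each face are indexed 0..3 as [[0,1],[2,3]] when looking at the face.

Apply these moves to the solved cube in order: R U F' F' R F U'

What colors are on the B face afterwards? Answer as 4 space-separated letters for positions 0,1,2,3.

After move 1 (R): R=RRRR U=WGWG F=GYGY D=YBYB B=WBWB
After move 2 (U): U=WWGG F=RRGY R=WBRR B=OOWB L=GYOO
After move 3 (F'): F=RYRG U=WWWR R=BBYR D=YOYB L=GGOG
After move 4 (F'): F=YGRR U=WWBY R=OBYR D=GGYB L=GROW
After move 5 (R): R=YORB U=WGBR F=YGRB D=GWYO B=YOWB
After move 6 (F): F=RYBG U=WGWR R=BORB D=RYYO L=GGOW
After move 7 (U'): U=GRWW F=GGBG R=RYRB B=BOWB L=YOOW
Query: B face = BOWB

Answer: B O W B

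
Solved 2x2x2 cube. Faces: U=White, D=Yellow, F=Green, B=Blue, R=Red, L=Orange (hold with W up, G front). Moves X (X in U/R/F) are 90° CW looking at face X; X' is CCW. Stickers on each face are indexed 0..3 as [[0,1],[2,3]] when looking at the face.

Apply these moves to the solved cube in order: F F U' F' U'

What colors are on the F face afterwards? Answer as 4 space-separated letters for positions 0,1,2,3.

After move 1 (F): F=GGGG U=WWOO R=WRWR D=RRYY L=OYOY
After move 2 (F): F=GGGG U=WWYY R=OROR D=WWYY L=OROR
After move 3 (U'): U=WYWY F=ORGG R=GGOR B=ORBB L=BBOR
After move 4 (F'): F=RGOG U=WYGO R=WGWR D=BRYY L=BYOW
After move 5 (U'): U=YOWG F=BYOG R=RGWR B=WGBB L=OROW
Query: F face = BYOG

Answer: B Y O G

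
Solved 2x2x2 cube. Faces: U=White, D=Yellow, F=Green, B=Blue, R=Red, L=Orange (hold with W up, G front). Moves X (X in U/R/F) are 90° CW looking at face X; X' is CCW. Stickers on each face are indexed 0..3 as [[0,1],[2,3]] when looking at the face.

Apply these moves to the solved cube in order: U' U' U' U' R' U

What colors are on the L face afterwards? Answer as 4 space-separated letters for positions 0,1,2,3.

Answer: G W O O

Derivation:
After move 1 (U'): U=WWWW F=OOGG R=GGRR B=RRBB L=BBOO
After move 2 (U'): U=WWWW F=BBGG R=OORR B=GGBB L=RROO
After move 3 (U'): U=WWWW F=RRGG R=BBRR B=OOBB L=GGOO
After move 4 (U'): U=WWWW F=GGGG R=RRRR B=BBBB L=OOOO
After move 5 (R'): R=RRRR U=WBWB F=GWGW D=YGYG B=YBYB
After move 6 (U): U=WWBB F=RRGW R=YBRR B=OOYB L=GWOO
Query: L face = GWOO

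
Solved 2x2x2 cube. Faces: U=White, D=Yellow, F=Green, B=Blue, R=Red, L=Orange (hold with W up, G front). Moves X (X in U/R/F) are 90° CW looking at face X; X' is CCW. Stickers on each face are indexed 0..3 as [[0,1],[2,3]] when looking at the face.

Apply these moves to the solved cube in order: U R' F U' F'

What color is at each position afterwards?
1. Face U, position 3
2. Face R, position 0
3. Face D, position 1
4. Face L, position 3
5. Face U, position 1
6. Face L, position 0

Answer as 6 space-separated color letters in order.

Answer: O B R W G Y

Derivation:
After move 1 (U): U=WWWW F=RRGG R=BBRR B=OOBB L=GGOO
After move 2 (R'): R=BRBR U=WBWO F=RWGW D=YRYG B=YOYB
After move 3 (F): F=GRWW U=WBOG R=WROR D=BBYG L=GYOR
After move 4 (U'): U=BGWO F=GYWW R=GROR B=WRYB L=YOOR
After move 5 (F'): F=YWGW U=BGGO R=BRBR D=ORYG L=YOOW
Query 1: U[3] = O
Query 2: R[0] = B
Query 3: D[1] = R
Query 4: L[3] = W
Query 5: U[1] = G
Query 6: L[0] = Y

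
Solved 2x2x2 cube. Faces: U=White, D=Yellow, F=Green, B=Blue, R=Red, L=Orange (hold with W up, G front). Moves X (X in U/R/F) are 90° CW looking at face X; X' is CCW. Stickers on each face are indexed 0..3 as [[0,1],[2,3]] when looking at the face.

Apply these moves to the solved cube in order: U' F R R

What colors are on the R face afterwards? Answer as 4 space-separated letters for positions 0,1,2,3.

After move 1 (U'): U=WWWW F=OOGG R=GGRR B=RRBB L=BBOO
After move 2 (F): F=GOGO U=WWOB R=WGWR D=RGYY L=BYOY
After move 3 (R): R=WWRG U=WOOO F=GGGY D=RBYR B=BRWB
After move 4 (R): R=RWGW U=WGOY F=GBGR D=RWYB B=OROB
Query: R face = RWGW

Answer: R W G W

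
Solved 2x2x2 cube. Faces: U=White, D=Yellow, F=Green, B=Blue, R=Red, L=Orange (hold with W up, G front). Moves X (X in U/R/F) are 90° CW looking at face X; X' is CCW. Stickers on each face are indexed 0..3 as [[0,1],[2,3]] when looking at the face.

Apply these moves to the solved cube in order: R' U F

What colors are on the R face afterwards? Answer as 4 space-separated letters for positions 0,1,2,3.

After move 1 (R'): R=RRRR U=WBWB F=GWGW D=YGYG B=YBYB
After move 2 (U): U=WWBB F=RRGW R=YBRR B=OOYB L=GWOO
After move 3 (F): F=GRWR U=WWOW R=BBBR D=RYYG L=GYOG
Query: R face = BBBR

Answer: B B B R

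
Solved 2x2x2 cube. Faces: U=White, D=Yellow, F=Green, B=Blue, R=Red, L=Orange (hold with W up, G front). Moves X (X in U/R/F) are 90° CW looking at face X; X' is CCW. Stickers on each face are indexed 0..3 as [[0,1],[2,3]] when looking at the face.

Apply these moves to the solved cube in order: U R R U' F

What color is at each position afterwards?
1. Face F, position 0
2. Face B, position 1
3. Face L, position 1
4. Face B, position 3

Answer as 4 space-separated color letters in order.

Answer: G R Y B

Derivation:
After move 1 (U): U=WWWW F=RRGG R=BBRR B=OOBB L=GGOO
After move 2 (R): R=RBRB U=WRWG F=RYGY D=YBYO B=WOWB
After move 3 (R): R=RRBB U=WYWY F=RBGO D=YWYW B=GORB
After move 4 (U'): U=YYWW F=GGGO R=RBBB B=RRRB L=GOOO
After move 5 (F): F=GGOG U=YYOO R=WBWB D=BRYW L=GYOW
Query 1: F[0] = G
Query 2: B[1] = R
Query 3: L[1] = Y
Query 4: B[3] = B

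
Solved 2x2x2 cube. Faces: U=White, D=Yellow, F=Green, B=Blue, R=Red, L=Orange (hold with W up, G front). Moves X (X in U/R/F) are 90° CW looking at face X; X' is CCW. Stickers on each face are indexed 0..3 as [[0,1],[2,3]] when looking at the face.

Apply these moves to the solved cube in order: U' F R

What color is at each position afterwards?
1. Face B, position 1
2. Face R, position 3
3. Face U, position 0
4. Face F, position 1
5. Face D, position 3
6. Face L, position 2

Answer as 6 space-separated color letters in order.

Answer: R G W G R O

Derivation:
After move 1 (U'): U=WWWW F=OOGG R=GGRR B=RRBB L=BBOO
After move 2 (F): F=GOGO U=WWOB R=WGWR D=RGYY L=BYOY
After move 3 (R): R=WWRG U=WOOO F=GGGY D=RBYR B=BRWB
Query 1: B[1] = R
Query 2: R[3] = G
Query 3: U[0] = W
Query 4: F[1] = G
Query 5: D[3] = R
Query 6: L[2] = O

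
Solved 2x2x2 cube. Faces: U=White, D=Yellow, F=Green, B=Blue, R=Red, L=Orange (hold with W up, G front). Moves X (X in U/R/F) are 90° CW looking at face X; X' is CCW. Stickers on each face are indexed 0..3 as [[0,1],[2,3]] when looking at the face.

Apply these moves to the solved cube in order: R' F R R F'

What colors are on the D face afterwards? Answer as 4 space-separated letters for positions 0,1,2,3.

After move 1 (R'): R=RRRR U=WBWB F=GWGW D=YGYG B=YBYB
After move 2 (F): F=GGWW U=WBOO R=WRBR D=RRYG L=OYOG
After move 3 (R): R=BWRR U=WGOW F=GRWG D=RYYY B=OBBB
After move 4 (R): R=RBRW U=WROG F=GYWY D=RBYO B=WBGB
After move 5 (F'): F=YYGW U=WRRR R=BBRW D=YGYO L=OGOO
Query: D face = YGYO

Answer: Y G Y O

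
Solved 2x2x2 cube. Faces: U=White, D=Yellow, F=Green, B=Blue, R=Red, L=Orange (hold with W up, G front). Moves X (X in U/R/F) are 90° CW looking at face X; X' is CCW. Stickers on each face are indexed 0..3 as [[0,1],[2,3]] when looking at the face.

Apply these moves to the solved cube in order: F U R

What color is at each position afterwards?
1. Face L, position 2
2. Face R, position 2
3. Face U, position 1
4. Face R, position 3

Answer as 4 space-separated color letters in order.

Answer: O R R B

Derivation:
After move 1 (F): F=GGGG U=WWOO R=WRWR D=RRYY L=OYOY
After move 2 (U): U=OWOW F=WRGG R=BBWR B=OYBB L=GGOY
After move 3 (R): R=WBRB U=OROG F=WRGY D=RBYO B=WYWB
Query 1: L[2] = O
Query 2: R[2] = R
Query 3: U[1] = R
Query 4: R[3] = B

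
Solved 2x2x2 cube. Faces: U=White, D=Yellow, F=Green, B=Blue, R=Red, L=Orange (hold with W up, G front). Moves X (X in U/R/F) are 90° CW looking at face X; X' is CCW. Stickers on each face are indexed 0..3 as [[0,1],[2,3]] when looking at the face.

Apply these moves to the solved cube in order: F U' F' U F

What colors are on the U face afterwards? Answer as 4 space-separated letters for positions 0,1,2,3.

After move 1 (F): F=GGGG U=WWOO R=WRWR D=RRYY L=OYOY
After move 2 (U'): U=WOWO F=OYGG R=GGWR B=WRBB L=BBOY
After move 3 (F'): F=YGOG U=WOGW R=RGRR D=BYYY L=BOOW
After move 4 (U): U=GWWO F=RGOG R=WRRR B=BOBB L=YGOW
After move 5 (F): F=ORGG U=GWWG R=WROR D=RWYY L=YBOY
Query: U face = GWWG

Answer: G W W G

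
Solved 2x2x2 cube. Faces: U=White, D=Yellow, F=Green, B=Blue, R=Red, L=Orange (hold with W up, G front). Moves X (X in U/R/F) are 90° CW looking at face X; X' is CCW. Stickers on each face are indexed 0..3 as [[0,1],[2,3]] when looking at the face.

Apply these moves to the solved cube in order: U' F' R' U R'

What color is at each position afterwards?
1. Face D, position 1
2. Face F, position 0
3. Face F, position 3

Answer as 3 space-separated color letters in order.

After move 1 (U'): U=WWWW F=OOGG R=GGRR B=RRBB L=BBOO
After move 2 (F'): F=OGOG U=WWGR R=YGYR D=BOYY L=BWOW
After move 3 (R'): R=GRYY U=WBGR F=OWOR D=BGYG B=YROB
After move 4 (U): U=GWRB F=GROR R=YRYY B=BWOB L=OWOW
After move 5 (R'): R=RYYY U=GORB F=GWOB D=BRYR B=GWGB
Query 1: D[1] = R
Query 2: F[0] = G
Query 3: F[3] = B

Answer: R G B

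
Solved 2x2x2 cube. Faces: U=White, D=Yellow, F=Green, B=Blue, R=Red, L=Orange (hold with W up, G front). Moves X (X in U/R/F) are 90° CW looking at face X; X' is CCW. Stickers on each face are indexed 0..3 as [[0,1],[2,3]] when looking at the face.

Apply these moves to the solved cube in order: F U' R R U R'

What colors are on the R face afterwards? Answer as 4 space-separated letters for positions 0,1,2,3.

After move 1 (F): F=GGGG U=WWOO R=WRWR D=RRYY L=OYOY
After move 2 (U'): U=WOWO F=OYGG R=GGWR B=WRBB L=BBOY
After move 3 (R): R=WGRG U=WYWG F=ORGY D=RBYW B=OROB
After move 4 (R): R=RWGG U=WRWY F=OBGW D=ROYO B=GRYB
After move 5 (U): U=WWYR F=RWGW R=GRGG B=BBYB L=OBOY
After move 6 (R'): R=RGGG U=WYYB F=RWGR D=RWYW B=OBOB
Query: R face = RGGG

Answer: R G G G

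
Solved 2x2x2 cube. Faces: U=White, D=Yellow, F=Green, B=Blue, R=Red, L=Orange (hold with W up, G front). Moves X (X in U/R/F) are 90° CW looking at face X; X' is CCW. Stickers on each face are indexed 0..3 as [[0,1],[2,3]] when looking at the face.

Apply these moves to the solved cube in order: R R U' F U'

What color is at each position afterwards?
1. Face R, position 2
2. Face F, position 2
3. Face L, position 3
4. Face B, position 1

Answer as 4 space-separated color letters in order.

Answer: W B W B

Derivation:
After move 1 (R): R=RRRR U=WGWG F=GYGY D=YBYB B=WBWB
After move 2 (R): R=RRRR U=WYWY F=GBGB D=YWYW B=GBGB
After move 3 (U'): U=YYWW F=OOGB R=GBRR B=RRGB L=GBOO
After move 4 (F): F=GOBO U=YYOB R=WBWR D=RGYW L=GYOW
After move 5 (U'): U=YBYO F=GYBO R=GOWR B=WBGB L=RROW
Query 1: R[2] = W
Query 2: F[2] = B
Query 3: L[3] = W
Query 4: B[1] = B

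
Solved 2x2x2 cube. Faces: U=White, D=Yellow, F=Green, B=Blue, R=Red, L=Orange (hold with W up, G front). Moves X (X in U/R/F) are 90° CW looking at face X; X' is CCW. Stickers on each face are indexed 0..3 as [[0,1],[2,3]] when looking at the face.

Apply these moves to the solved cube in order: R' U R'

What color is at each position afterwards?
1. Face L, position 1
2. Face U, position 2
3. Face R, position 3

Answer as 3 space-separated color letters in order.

After move 1 (R'): R=RRRR U=WBWB F=GWGW D=YGYG B=YBYB
After move 2 (U): U=WWBB F=RRGW R=YBRR B=OOYB L=GWOO
After move 3 (R'): R=BRYR U=WYBO F=RWGB D=YRYW B=GOGB
Query 1: L[1] = W
Query 2: U[2] = B
Query 3: R[3] = R

Answer: W B R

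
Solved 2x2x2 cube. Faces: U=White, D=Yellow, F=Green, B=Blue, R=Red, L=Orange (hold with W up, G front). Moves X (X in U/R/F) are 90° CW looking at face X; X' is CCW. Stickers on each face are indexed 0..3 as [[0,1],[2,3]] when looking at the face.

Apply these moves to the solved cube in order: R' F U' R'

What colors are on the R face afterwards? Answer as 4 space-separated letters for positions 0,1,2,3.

After move 1 (R'): R=RRRR U=WBWB F=GWGW D=YGYG B=YBYB
After move 2 (F): F=GGWW U=WBOO R=WRBR D=RRYG L=OYOG
After move 3 (U'): U=BOWO F=OYWW R=GGBR B=WRYB L=YBOG
After move 4 (R'): R=GRGB U=BYWW F=OOWO D=RYYW B=GRRB
Query: R face = GRGB

Answer: G R G B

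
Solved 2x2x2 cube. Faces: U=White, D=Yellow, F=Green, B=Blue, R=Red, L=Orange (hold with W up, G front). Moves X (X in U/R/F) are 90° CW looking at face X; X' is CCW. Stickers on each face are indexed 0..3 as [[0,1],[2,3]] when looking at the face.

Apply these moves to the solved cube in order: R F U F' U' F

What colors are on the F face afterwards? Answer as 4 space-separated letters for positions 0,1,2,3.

After move 1 (R): R=RRRR U=WGWG F=GYGY D=YBYB B=WBWB
After move 2 (F): F=GGYY U=WGOO R=WRGR D=RRYB L=OYOB
After move 3 (U): U=OWOG F=WRYY R=WBGR B=OYWB L=GGOB
After move 4 (F'): F=RYWY U=OWWG R=RBRR D=GBYB L=GGOO
After move 5 (U'): U=WGOW F=GGWY R=RYRR B=RBWB L=OYOO
After move 6 (F): F=WGYG U=WGOY R=OYWR D=RRYB L=OGOB
Query: F face = WGYG

Answer: W G Y G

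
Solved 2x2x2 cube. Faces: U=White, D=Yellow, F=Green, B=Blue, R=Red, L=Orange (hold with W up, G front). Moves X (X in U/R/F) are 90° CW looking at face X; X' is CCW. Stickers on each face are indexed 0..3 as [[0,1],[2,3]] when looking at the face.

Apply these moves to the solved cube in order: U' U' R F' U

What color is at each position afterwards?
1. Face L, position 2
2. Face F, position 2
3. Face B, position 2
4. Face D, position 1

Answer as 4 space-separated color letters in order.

Answer: O B W O

Derivation:
After move 1 (U'): U=WWWW F=OOGG R=GGRR B=RRBB L=BBOO
After move 2 (U'): U=WWWW F=BBGG R=OORR B=GGBB L=RROO
After move 3 (R): R=RORO U=WBWG F=BYGY D=YBYG B=WGWB
After move 4 (F'): F=YYBG U=WBRR R=BOYO D=ROYG L=RGOW
After move 5 (U): U=RWRB F=BOBG R=WGYO B=RGWB L=YYOW
Query 1: L[2] = O
Query 2: F[2] = B
Query 3: B[2] = W
Query 4: D[1] = O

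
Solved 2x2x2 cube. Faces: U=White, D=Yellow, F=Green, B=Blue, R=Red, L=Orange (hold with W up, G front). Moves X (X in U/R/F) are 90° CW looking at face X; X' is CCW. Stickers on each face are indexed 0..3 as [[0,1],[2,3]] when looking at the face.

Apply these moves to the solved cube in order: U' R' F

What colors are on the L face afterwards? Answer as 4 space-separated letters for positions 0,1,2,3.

Answer: B Y O O

Derivation:
After move 1 (U'): U=WWWW F=OOGG R=GGRR B=RRBB L=BBOO
After move 2 (R'): R=GRGR U=WBWR F=OWGW D=YOYG B=YRYB
After move 3 (F): F=GOWW U=WBOB R=WRRR D=GGYG L=BYOO
Query: L face = BYOO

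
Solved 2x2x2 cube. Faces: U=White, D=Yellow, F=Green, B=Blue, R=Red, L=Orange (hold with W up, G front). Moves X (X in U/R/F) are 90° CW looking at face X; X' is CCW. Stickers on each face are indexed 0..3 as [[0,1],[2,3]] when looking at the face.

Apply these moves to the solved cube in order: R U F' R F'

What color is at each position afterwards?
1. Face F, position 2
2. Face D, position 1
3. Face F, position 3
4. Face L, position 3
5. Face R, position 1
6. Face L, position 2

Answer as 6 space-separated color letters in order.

After move 1 (R): R=RRRR U=WGWG F=GYGY D=YBYB B=WBWB
After move 2 (U): U=WWGG F=RRGY R=WBRR B=OOWB L=GYOO
After move 3 (F'): F=RYRG U=WWWR R=BBYR D=YOYB L=GGOG
After move 4 (R): R=YBRB U=WYWG F=RORB D=YWYO B=ROWB
After move 5 (F'): F=OBRR U=WYYR R=WBYB D=GGYO L=GGOW
Query 1: F[2] = R
Query 2: D[1] = G
Query 3: F[3] = R
Query 4: L[3] = W
Query 5: R[1] = B
Query 6: L[2] = O

Answer: R G R W B O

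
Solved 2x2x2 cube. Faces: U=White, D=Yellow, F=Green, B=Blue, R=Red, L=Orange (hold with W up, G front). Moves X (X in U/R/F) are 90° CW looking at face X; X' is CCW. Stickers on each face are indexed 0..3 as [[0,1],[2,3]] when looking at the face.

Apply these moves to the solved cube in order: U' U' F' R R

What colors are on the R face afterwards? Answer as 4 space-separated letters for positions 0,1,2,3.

Answer: R Y O Y

Derivation:
After move 1 (U'): U=WWWW F=OOGG R=GGRR B=RRBB L=BBOO
After move 2 (U'): U=WWWW F=BBGG R=OORR B=GGBB L=RROO
After move 3 (F'): F=BGBG U=WWOR R=YOYR D=ROYY L=RWOW
After move 4 (R): R=YYRO U=WGOG F=BOBY D=RBYG B=RGWB
After move 5 (R): R=RYOY U=WOOY F=BBBG D=RWYR B=GGGB
Query: R face = RYOY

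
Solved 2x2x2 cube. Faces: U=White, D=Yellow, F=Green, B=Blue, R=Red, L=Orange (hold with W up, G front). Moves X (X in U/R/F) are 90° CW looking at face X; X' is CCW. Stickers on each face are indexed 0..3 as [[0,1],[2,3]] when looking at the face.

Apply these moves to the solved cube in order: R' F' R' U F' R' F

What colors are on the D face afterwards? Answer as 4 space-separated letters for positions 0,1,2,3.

Answer: W B Y G

Derivation:
After move 1 (R'): R=RRRR U=WBWB F=GWGW D=YGYG B=YBYB
After move 2 (F'): F=WWGG U=WBRR R=GRYR D=OOYG L=OBOW
After move 3 (R'): R=RRGY U=WYRY F=WBGR D=OWYG B=GBOB
After move 4 (U): U=RWYY F=RRGR R=GBGY B=OBOB L=WBOW
After move 5 (F'): F=RRRG U=RWGG R=WBOY D=BWYG L=WYOY
After move 6 (R'): R=BYWO U=ROGO F=RWRG D=BRYG B=GBWB
After move 7 (F): F=RRGW U=ROYY R=GYOO D=WBYG L=WBOR
Query: D face = WBYG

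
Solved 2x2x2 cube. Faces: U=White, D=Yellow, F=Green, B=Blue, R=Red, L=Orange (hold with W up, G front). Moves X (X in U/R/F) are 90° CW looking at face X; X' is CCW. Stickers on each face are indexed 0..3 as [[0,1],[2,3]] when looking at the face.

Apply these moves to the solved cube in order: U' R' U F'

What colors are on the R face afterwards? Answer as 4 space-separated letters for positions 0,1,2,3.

After move 1 (U'): U=WWWW F=OOGG R=GGRR B=RRBB L=BBOO
After move 2 (R'): R=GRGR U=WBWR F=OWGW D=YOYG B=YRYB
After move 3 (U): U=WWRB F=GRGW R=YRGR B=BBYB L=OWOO
After move 4 (F'): F=RWGG U=WWYG R=ORYR D=WOYG L=OBOR
Query: R face = ORYR

Answer: O R Y R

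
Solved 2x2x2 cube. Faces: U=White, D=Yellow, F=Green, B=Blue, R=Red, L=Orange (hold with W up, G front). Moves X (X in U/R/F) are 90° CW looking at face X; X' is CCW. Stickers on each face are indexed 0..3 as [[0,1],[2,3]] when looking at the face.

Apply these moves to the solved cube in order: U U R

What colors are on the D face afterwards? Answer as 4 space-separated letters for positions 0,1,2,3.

Answer: Y B Y G

Derivation:
After move 1 (U): U=WWWW F=RRGG R=BBRR B=OOBB L=GGOO
After move 2 (U): U=WWWW F=BBGG R=OORR B=GGBB L=RROO
After move 3 (R): R=RORO U=WBWG F=BYGY D=YBYG B=WGWB
Query: D face = YBYG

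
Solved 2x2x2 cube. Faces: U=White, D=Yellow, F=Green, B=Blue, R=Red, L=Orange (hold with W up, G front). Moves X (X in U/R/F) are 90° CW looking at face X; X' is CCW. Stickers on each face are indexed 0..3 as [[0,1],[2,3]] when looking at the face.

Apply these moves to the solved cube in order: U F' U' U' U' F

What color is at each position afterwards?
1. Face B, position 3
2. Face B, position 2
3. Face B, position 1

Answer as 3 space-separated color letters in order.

Answer: B B W

Derivation:
After move 1 (U): U=WWWW F=RRGG R=BBRR B=OOBB L=GGOO
After move 2 (F'): F=RGRG U=WWBR R=YBYR D=GOYY L=GWOW
After move 3 (U'): U=WRWB F=GWRG R=RGYR B=YBBB L=OOOW
After move 4 (U'): U=RBWW F=OORG R=GWYR B=RGBB L=YBOW
After move 5 (U'): U=BWRW F=YBRG R=OOYR B=GWBB L=RGOW
After move 6 (F): F=RYGB U=BWWG R=ROWR D=YOYY L=RGOO
Query 1: B[3] = B
Query 2: B[2] = B
Query 3: B[1] = W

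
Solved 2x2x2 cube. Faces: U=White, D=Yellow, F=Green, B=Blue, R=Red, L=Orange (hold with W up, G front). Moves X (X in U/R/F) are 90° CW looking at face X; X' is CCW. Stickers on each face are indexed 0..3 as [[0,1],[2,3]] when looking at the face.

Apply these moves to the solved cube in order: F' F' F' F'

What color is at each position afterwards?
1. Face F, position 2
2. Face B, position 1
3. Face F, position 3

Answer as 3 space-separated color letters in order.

After move 1 (F'): F=GGGG U=WWRR R=YRYR D=OOYY L=OWOW
After move 2 (F'): F=GGGG U=WWYY R=OROR D=WWYY L=OROR
After move 3 (F'): F=GGGG U=WWOO R=WRWR D=RRYY L=OYOY
After move 4 (F'): F=GGGG U=WWWW R=RRRR D=YYYY L=OOOO
Query 1: F[2] = G
Query 2: B[1] = B
Query 3: F[3] = G

Answer: G B G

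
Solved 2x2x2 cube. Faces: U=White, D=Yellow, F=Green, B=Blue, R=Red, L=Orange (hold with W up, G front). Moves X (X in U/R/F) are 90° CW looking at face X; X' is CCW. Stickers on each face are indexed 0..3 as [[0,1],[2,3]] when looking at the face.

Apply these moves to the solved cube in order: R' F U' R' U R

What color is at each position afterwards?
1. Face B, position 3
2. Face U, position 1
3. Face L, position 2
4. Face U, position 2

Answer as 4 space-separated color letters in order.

After move 1 (R'): R=RRRR U=WBWB F=GWGW D=YGYG B=YBYB
After move 2 (F): F=GGWW U=WBOO R=WRBR D=RRYG L=OYOG
After move 3 (U'): U=BOWO F=OYWW R=GGBR B=WRYB L=YBOG
After move 4 (R'): R=GRGB U=BYWW F=OOWO D=RYYW B=GRRB
After move 5 (U): U=WBWY F=GRWO R=GRGB B=YBRB L=OOOG
After move 6 (R): R=GGBR U=WRWO F=GYWW D=RRYY B=YBBB
Query 1: B[3] = B
Query 2: U[1] = R
Query 3: L[2] = O
Query 4: U[2] = W

Answer: B R O W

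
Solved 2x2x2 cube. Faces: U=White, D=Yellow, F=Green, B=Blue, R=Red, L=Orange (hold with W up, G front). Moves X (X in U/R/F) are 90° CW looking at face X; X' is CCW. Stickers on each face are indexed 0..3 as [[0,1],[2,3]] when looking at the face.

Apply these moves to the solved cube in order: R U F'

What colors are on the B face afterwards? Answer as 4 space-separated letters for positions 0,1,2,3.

After move 1 (R): R=RRRR U=WGWG F=GYGY D=YBYB B=WBWB
After move 2 (U): U=WWGG F=RRGY R=WBRR B=OOWB L=GYOO
After move 3 (F'): F=RYRG U=WWWR R=BBYR D=YOYB L=GGOG
Query: B face = OOWB

Answer: O O W B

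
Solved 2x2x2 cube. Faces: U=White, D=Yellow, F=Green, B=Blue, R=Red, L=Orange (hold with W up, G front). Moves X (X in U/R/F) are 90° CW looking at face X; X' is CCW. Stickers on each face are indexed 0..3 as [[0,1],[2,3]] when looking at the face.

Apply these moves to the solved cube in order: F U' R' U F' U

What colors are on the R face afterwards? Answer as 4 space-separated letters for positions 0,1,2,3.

After move 1 (F): F=GGGG U=WWOO R=WRWR D=RRYY L=OYOY
After move 2 (U'): U=WOWO F=OYGG R=GGWR B=WRBB L=BBOY
After move 3 (R'): R=GRGW U=WBWW F=OOGO D=RYYG B=YRRB
After move 4 (U): U=WWWB F=GRGO R=YRGW B=BBRB L=OOOY
After move 5 (F'): F=ROGG U=WWYG R=YRRW D=OYYG L=OBOW
After move 6 (U): U=YWGW F=YRGG R=BBRW B=OBRB L=ROOW
Query: R face = BBRW

Answer: B B R W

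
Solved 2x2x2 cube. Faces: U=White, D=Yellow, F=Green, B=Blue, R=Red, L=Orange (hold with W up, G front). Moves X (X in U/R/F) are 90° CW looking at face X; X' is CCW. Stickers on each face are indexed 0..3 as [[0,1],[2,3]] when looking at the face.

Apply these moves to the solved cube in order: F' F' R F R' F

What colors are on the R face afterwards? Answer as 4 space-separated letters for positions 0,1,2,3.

Answer: R R Y G

Derivation:
After move 1 (F'): F=GGGG U=WWRR R=YRYR D=OOYY L=OWOW
After move 2 (F'): F=GGGG U=WWYY R=OROR D=WWYY L=OROR
After move 3 (R): R=OORR U=WGYG F=GWGY D=WBYB B=YBWB
After move 4 (F): F=GGYW U=WGRR R=YOGR D=ROYB L=OWOB
After move 5 (R'): R=ORYG U=WWRY F=GGYR D=RGYW B=BBOB
After move 6 (F): F=YGRG U=WWBW R=RRYG D=YOYW L=OROG
Query: R face = RRYG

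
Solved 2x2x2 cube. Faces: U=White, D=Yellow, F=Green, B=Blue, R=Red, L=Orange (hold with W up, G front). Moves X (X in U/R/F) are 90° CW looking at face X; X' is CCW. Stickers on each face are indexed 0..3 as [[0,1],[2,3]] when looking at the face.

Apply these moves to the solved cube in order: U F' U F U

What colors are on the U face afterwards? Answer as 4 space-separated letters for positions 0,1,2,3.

After move 1 (U): U=WWWW F=RRGG R=BBRR B=OOBB L=GGOO
After move 2 (F'): F=RGRG U=WWBR R=YBYR D=GOYY L=GWOW
After move 3 (U): U=BWRW F=YBRG R=OOYR B=GWBB L=RGOW
After move 4 (F): F=RYGB U=BWWG R=ROWR D=YOYY L=RGOO
After move 5 (U): U=WBGW F=ROGB R=GWWR B=RGBB L=RYOO
Query: U face = WBGW

Answer: W B G W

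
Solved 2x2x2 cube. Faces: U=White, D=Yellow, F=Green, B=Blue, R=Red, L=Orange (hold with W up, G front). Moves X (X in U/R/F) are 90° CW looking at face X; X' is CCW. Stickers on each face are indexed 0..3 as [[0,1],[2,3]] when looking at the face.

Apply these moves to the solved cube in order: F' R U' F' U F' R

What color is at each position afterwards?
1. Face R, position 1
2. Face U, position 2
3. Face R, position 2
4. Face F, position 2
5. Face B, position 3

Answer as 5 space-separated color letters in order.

After move 1 (F'): F=GGGG U=WWRR R=YRYR D=OOYY L=OWOW
After move 2 (R): R=YYRR U=WGRG F=GOGY D=OBYB B=RBWB
After move 3 (U'): U=GGWR F=OWGY R=GORR B=YYWB L=RBOW
After move 4 (F'): F=WYOG U=GGGR R=BOOR D=BWYB L=RROW
After move 5 (U): U=GGRG F=BOOG R=YYOR B=RRWB L=WYOW
After move 6 (F'): F=OGBO U=GGYO R=WYBR D=YWYB L=WGOR
After move 7 (R): R=BWRY U=GGYO F=OWBB D=YWYR B=ORGB
Query 1: R[1] = W
Query 2: U[2] = Y
Query 3: R[2] = R
Query 4: F[2] = B
Query 5: B[3] = B

Answer: W Y R B B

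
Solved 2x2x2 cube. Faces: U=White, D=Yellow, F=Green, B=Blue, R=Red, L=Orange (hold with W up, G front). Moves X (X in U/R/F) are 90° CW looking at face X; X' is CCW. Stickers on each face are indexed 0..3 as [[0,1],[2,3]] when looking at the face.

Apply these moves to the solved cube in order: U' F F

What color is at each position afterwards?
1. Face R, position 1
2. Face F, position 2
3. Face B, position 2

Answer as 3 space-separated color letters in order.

After move 1 (U'): U=WWWW F=OOGG R=GGRR B=RRBB L=BBOO
After move 2 (F): F=GOGO U=WWOB R=WGWR D=RGYY L=BYOY
After move 3 (F): F=GGOO U=WWYY R=OGBR D=WWYY L=BROG
Query 1: R[1] = G
Query 2: F[2] = O
Query 3: B[2] = B

Answer: G O B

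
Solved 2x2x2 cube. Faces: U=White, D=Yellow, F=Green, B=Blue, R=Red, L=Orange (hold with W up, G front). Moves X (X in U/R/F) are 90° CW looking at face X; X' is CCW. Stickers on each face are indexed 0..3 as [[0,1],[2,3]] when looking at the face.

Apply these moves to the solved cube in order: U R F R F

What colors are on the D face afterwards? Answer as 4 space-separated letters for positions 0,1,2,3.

Answer: B G Y W

Derivation:
After move 1 (U): U=WWWW F=RRGG R=BBRR B=OOBB L=GGOO
After move 2 (R): R=RBRB U=WRWG F=RYGY D=YBYO B=WOWB
After move 3 (F): F=GRYY U=WROG R=WBGB D=RRYO L=GYOB
After move 4 (R): R=GWBB U=WROY F=GRYO D=RWYW B=GORB
After move 5 (F): F=YGOR U=WRBY R=OWYB D=BGYW L=GROW
Query: D face = BGYW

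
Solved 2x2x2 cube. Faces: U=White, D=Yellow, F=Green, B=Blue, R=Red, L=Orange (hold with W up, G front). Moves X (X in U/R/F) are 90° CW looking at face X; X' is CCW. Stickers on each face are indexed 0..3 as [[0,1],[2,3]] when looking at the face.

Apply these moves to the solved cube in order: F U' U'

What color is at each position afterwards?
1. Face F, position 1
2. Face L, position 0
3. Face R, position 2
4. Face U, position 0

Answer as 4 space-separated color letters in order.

Answer: B W W O

Derivation:
After move 1 (F): F=GGGG U=WWOO R=WRWR D=RRYY L=OYOY
After move 2 (U'): U=WOWO F=OYGG R=GGWR B=WRBB L=BBOY
After move 3 (U'): U=OOWW F=BBGG R=OYWR B=GGBB L=WROY
Query 1: F[1] = B
Query 2: L[0] = W
Query 3: R[2] = W
Query 4: U[0] = O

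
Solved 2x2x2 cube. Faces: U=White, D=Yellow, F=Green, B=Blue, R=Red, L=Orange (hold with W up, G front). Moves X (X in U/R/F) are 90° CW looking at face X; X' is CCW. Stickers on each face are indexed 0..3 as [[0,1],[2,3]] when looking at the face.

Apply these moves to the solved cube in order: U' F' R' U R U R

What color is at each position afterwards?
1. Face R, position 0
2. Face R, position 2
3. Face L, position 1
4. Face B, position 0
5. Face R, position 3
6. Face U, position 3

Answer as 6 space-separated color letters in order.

After move 1 (U'): U=WWWW F=OOGG R=GGRR B=RRBB L=BBOO
After move 2 (F'): F=OGOG U=WWGR R=YGYR D=BOYY L=BWOW
After move 3 (R'): R=GRYY U=WBGR F=OWOR D=BGYG B=YROB
After move 4 (U): U=GWRB F=GROR R=YRYY B=BWOB L=OWOW
After move 5 (R): R=YYYR U=GRRR F=GGOG D=BOYB B=BWWB
After move 6 (U): U=RGRR F=YYOG R=BWYR B=OWWB L=GGOW
After move 7 (R): R=YBRW U=RYRG F=YOOB D=BWYO B=RWGB
Query 1: R[0] = Y
Query 2: R[2] = R
Query 3: L[1] = G
Query 4: B[0] = R
Query 5: R[3] = W
Query 6: U[3] = G

Answer: Y R G R W G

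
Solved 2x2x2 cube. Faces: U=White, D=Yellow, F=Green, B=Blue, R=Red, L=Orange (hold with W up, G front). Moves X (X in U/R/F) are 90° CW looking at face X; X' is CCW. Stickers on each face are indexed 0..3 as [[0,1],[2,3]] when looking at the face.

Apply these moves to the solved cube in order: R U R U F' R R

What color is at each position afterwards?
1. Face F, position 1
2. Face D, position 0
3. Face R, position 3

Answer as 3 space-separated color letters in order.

Answer: W B W

Derivation:
After move 1 (R): R=RRRR U=WGWG F=GYGY D=YBYB B=WBWB
After move 2 (U): U=WWGG F=RRGY R=WBRR B=OOWB L=GYOO
After move 3 (R): R=RWRB U=WRGY F=RBGB D=YWYO B=GOWB
After move 4 (U): U=GWYR F=RWGB R=GORB B=GYWB L=RBOO
After move 5 (F'): F=WBRG U=GWGR R=WOYB D=BOYO L=RROY
After move 6 (R): R=YWBO U=GBGG F=WORO D=BWYG B=RYWB
After move 7 (R): R=BYOW U=GOGO F=WWRG D=BWYR B=GYBB
Query 1: F[1] = W
Query 2: D[0] = B
Query 3: R[3] = W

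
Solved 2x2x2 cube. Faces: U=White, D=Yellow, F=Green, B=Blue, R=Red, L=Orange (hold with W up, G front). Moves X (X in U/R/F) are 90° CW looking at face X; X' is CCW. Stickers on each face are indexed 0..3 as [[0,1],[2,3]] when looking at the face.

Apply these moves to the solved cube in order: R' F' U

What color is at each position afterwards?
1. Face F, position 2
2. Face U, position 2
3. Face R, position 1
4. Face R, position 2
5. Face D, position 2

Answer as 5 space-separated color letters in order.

Answer: G R B Y Y

Derivation:
After move 1 (R'): R=RRRR U=WBWB F=GWGW D=YGYG B=YBYB
After move 2 (F'): F=WWGG U=WBRR R=GRYR D=OOYG L=OBOW
After move 3 (U): U=RWRB F=GRGG R=YBYR B=OBYB L=WWOW
Query 1: F[2] = G
Query 2: U[2] = R
Query 3: R[1] = B
Query 4: R[2] = Y
Query 5: D[2] = Y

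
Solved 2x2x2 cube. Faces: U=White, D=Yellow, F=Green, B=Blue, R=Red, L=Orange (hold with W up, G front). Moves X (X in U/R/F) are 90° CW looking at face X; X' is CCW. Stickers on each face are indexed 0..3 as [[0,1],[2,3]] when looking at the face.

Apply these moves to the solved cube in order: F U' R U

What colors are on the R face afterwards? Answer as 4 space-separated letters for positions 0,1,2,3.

Answer: O R R G

Derivation:
After move 1 (F): F=GGGG U=WWOO R=WRWR D=RRYY L=OYOY
After move 2 (U'): U=WOWO F=OYGG R=GGWR B=WRBB L=BBOY
After move 3 (R): R=WGRG U=WYWG F=ORGY D=RBYW B=OROB
After move 4 (U): U=WWGY F=WGGY R=ORRG B=BBOB L=OROY
Query: R face = ORRG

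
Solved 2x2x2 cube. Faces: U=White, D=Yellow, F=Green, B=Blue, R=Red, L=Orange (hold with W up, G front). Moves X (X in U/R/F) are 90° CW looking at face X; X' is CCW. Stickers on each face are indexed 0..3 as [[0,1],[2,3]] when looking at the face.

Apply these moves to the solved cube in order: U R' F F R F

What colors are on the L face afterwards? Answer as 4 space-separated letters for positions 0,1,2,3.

Answer: G O O Y

Derivation:
After move 1 (U): U=WWWW F=RRGG R=BBRR B=OOBB L=GGOO
After move 2 (R'): R=BRBR U=WBWO F=RWGW D=YRYG B=YOYB
After move 3 (F): F=GRWW U=WBOG R=WROR D=BBYG L=GYOR
After move 4 (F): F=WGWR U=WBRY R=ORGR D=OWYG L=GBOB
After move 5 (R): R=GORR U=WGRR F=WWWG D=OYYY B=YOBB
After move 6 (F): F=WWGW U=WGBB R=RORR D=RGYY L=GOOY
Query: L face = GOOY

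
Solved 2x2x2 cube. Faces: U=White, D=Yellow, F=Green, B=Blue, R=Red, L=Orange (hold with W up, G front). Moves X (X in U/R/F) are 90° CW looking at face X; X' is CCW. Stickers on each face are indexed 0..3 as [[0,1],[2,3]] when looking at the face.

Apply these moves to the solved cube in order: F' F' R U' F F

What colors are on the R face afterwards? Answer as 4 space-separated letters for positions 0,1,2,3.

After move 1 (F'): F=GGGG U=WWRR R=YRYR D=OOYY L=OWOW
After move 2 (F'): F=GGGG U=WWYY R=OROR D=WWYY L=OROR
After move 3 (R): R=OORR U=WGYG F=GWGY D=WBYB B=YBWB
After move 4 (U'): U=GGWY F=ORGY R=GWRR B=OOWB L=YBOR
After move 5 (F): F=GOYR U=GGRB R=WWYR D=RGYB L=YWOB
After move 6 (F): F=YGRO U=GGBW R=RWBR D=YWYB L=YROG
Query: R face = RWBR

Answer: R W B R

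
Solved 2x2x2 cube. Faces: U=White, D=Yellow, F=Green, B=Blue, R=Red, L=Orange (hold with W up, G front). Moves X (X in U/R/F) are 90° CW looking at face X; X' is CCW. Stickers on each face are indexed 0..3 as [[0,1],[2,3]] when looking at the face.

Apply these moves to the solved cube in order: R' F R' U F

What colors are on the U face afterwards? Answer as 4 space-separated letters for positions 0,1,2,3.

After move 1 (R'): R=RRRR U=WBWB F=GWGW D=YGYG B=YBYB
After move 2 (F): F=GGWW U=WBOO R=WRBR D=RRYG L=OYOG
After move 3 (R'): R=RRWB U=WYOY F=GBWO D=RGYW B=GBRB
After move 4 (U): U=OWYY F=RRWO R=GBWB B=OYRB L=GBOG
After move 5 (F): F=WROR U=OWGB R=YBYB D=WGYW L=GROG
Query: U face = OWGB

Answer: O W G B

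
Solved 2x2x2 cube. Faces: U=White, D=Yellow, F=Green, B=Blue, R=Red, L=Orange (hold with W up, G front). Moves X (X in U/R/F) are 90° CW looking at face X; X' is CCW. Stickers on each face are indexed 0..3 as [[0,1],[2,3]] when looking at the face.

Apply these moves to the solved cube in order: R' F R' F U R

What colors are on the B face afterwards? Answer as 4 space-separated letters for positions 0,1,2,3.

After move 1 (R'): R=RRRR U=WBWB F=GWGW D=YGYG B=YBYB
After move 2 (F): F=GGWW U=WBOO R=WRBR D=RRYG L=OYOG
After move 3 (R'): R=RRWB U=WYOY F=GBWO D=RGYW B=GBRB
After move 4 (F): F=WGOB U=WYGY R=ORYB D=WRYW L=OROG
After move 5 (U): U=GWYY F=OROB R=GBYB B=ORRB L=WGOG
After move 6 (R): R=YGBB U=GRYB F=OROW D=WRYO B=YRWB
Query: B face = YRWB

Answer: Y R W B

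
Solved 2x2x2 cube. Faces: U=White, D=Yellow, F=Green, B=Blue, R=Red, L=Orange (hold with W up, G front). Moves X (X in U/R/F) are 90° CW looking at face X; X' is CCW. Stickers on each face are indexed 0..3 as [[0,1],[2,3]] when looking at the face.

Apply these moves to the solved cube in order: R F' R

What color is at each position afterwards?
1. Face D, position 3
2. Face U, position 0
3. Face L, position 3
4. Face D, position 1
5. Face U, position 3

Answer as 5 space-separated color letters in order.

Answer: W W W W G

Derivation:
After move 1 (R): R=RRRR U=WGWG F=GYGY D=YBYB B=WBWB
After move 2 (F'): F=YYGG U=WGRR R=BRYR D=OOYB L=OGOW
After move 3 (R): R=YBRR U=WYRG F=YOGB D=OWYW B=RBGB
Query 1: D[3] = W
Query 2: U[0] = W
Query 3: L[3] = W
Query 4: D[1] = W
Query 5: U[3] = G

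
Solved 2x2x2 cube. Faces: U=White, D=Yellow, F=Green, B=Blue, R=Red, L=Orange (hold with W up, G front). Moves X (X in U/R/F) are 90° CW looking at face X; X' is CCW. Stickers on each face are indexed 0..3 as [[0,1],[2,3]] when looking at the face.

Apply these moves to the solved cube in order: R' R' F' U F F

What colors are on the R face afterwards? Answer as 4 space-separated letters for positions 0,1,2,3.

After move 1 (R'): R=RRRR U=WBWB F=GWGW D=YGYG B=YBYB
After move 2 (R'): R=RRRR U=WYWY F=GBGB D=YWYW B=GBGB
After move 3 (F'): F=BBGG U=WYRR R=WRYR D=OOYW L=OYOW
After move 4 (U): U=RWRY F=WRGG R=GBYR B=OYGB L=BBOW
After move 5 (F): F=GWGR U=RWWB R=RBYR D=YGYW L=BOOO
After move 6 (F): F=GGRW U=RWOO R=WBBR D=YRYW L=BYOG
Query: R face = WBBR

Answer: W B B R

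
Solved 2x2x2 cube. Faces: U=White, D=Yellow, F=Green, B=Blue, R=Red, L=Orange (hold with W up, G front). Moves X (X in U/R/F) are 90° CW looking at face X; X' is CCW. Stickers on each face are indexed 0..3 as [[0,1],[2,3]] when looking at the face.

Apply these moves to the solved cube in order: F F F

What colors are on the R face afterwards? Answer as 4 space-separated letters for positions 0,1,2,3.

After move 1 (F): F=GGGG U=WWOO R=WRWR D=RRYY L=OYOY
After move 2 (F): F=GGGG U=WWYY R=OROR D=WWYY L=OROR
After move 3 (F): F=GGGG U=WWRR R=YRYR D=OOYY L=OWOW
Query: R face = YRYR

Answer: Y R Y R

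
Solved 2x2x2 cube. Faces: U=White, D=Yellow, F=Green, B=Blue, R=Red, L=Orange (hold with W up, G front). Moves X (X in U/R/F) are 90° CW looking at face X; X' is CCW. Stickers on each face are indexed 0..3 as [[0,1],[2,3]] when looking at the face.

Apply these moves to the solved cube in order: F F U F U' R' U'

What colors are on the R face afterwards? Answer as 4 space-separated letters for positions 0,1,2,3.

After move 1 (F): F=GGGG U=WWOO R=WRWR D=RRYY L=OYOY
After move 2 (F): F=GGGG U=WWYY R=OROR D=WWYY L=OROR
After move 3 (U): U=YWYW F=ORGG R=BBOR B=ORBB L=GGOR
After move 4 (F): F=GOGR U=YWRG R=YBWR D=OBYY L=GWOW
After move 5 (U'): U=WGYR F=GWGR R=GOWR B=YBBB L=OROW
After move 6 (R'): R=ORGW U=WBYY F=GGGR D=OWYR B=YBBB
After move 7 (U'): U=BYWY F=ORGR R=GGGW B=ORBB L=YBOW
Query: R face = GGGW

Answer: G G G W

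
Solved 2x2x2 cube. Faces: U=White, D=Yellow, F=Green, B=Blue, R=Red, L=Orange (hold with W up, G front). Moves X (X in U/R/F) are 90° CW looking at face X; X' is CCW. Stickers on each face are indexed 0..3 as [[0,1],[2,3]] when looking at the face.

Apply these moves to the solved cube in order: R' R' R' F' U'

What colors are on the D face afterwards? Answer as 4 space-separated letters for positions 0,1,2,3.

After move 1 (R'): R=RRRR U=WBWB F=GWGW D=YGYG B=YBYB
After move 2 (R'): R=RRRR U=WYWY F=GBGB D=YWYW B=GBGB
After move 3 (R'): R=RRRR U=WGWG F=GYGY D=YBYB B=WBWB
After move 4 (F'): F=YYGG U=WGRR R=BRYR D=OOYB L=OGOW
After move 5 (U'): U=GRWR F=OGGG R=YYYR B=BRWB L=WBOW
Query: D face = OOYB

Answer: O O Y B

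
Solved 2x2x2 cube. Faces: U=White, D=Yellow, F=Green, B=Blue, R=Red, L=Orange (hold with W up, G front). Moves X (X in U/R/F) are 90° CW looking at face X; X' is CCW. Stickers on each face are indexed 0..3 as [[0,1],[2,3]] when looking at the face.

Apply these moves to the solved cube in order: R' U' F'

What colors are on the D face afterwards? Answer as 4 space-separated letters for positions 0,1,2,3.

After move 1 (R'): R=RRRR U=WBWB F=GWGW D=YGYG B=YBYB
After move 2 (U'): U=BBWW F=OOGW R=GWRR B=RRYB L=YBOO
After move 3 (F'): F=OWOG U=BBGR R=GWYR D=BOYG L=YWOW
Query: D face = BOYG

Answer: B O Y G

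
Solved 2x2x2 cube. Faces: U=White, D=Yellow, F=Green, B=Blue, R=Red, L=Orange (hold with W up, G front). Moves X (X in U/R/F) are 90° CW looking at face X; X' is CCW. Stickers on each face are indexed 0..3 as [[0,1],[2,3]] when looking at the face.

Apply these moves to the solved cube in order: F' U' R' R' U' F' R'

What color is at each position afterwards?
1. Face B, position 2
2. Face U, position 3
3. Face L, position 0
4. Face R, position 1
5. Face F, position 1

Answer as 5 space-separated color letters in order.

Answer: W R G G Y

Derivation:
After move 1 (F'): F=GGGG U=WWRR R=YRYR D=OOYY L=OWOW
After move 2 (U'): U=WRWR F=OWGG R=GGYR B=YRBB L=BBOW
After move 3 (R'): R=GRGY U=WBWY F=ORGR D=OWYG B=YROB
After move 4 (R'): R=RYGG U=WOWY F=OBGY D=ORYR B=GRWB
After move 5 (U'): U=OYWW F=BBGY R=OBGG B=RYWB L=GROW
After move 6 (F'): F=BYBG U=OYOG R=RBOG D=RWYR L=GWOW
After move 7 (R'): R=BGRO U=OWOR F=BYBG D=RYYG B=RYWB
Query 1: B[2] = W
Query 2: U[3] = R
Query 3: L[0] = G
Query 4: R[1] = G
Query 5: F[1] = Y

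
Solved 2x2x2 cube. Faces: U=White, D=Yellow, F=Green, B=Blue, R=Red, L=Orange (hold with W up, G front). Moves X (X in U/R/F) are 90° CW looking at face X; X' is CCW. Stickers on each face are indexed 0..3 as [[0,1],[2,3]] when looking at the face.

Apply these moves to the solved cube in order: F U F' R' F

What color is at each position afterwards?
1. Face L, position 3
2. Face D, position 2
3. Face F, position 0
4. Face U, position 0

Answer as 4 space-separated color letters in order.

Answer: G Y W O

Derivation:
After move 1 (F): F=GGGG U=WWOO R=WRWR D=RRYY L=OYOY
After move 2 (U): U=OWOW F=WRGG R=BBWR B=OYBB L=GGOY
After move 3 (F'): F=RGWG U=OWBW R=RBRR D=GYYY L=GWOO
After move 4 (R'): R=BRRR U=OBBO F=RWWW D=GGYG B=YYYB
After move 5 (F): F=WRWW U=OBOW R=BROR D=RBYG L=GGOG
Query 1: L[3] = G
Query 2: D[2] = Y
Query 3: F[0] = W
Query 4: U[0] = O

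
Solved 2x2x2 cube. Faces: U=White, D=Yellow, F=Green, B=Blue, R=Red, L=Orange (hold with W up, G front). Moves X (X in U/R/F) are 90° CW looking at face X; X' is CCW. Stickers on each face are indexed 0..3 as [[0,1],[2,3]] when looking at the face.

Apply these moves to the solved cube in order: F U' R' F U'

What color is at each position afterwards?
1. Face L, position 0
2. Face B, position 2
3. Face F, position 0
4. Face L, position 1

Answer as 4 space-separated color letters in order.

After move 1 (F): F=GGGG U=WWOO R=WRWR D=RRYY L=OYOY
After move 2 (U'): U=WOWO F=OYGG R=GGWR B=WRBB L=BBOY
After move 3 (R'): R=GRGW U=WBWW F=OOGO D=RYYG B=YRRB
After move 4 (F): F=GOOO U=WBYB R=WRWW D=GGYG L=BROY
After move 5 (U'): U=BBWY F=BROO R=GOWW B=WRRB L=YROY
Query 1: L[0] = Y
Query 2: B[2] = R
Query 3: F[0] = B
Query 4: L[1] = R

Answer: Y R B R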